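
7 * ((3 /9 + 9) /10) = 98 /15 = 6.53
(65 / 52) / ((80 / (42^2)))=27.56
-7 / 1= -7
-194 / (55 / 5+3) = -97 / 7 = -13.86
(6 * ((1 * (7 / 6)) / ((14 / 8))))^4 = 256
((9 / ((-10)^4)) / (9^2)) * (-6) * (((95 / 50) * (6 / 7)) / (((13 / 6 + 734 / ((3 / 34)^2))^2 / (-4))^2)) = -3989088 / 181436033568011627155705521875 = -0.00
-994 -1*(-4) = -990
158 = 158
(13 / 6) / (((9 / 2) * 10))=13 / 270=0.05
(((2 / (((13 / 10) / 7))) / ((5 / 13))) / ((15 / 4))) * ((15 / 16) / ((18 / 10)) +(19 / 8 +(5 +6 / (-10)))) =12257 / 225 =54.48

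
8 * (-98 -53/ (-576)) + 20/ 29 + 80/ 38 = -30962765/ 39672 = -780.47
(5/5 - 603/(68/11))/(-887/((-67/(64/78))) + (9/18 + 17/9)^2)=-463167315/79491167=-5.83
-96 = -96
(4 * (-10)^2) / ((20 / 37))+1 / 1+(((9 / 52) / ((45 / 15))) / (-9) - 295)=69575 / 156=445.99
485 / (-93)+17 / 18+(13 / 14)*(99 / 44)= -2.18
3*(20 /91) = 60 /91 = 0.66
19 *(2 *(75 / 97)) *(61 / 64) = 86925 / 3104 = 28.00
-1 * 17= -17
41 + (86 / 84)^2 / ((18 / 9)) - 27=51241 / 3528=14.52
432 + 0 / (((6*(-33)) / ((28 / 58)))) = 432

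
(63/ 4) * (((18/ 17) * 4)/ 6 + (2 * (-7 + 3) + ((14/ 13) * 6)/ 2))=-28287/ 442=-64.00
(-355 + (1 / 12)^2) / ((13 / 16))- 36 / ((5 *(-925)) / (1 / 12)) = -236425024 / 541125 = -436.91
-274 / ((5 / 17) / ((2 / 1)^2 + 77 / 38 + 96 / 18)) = -603211 / 57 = -10582.65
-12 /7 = -1.71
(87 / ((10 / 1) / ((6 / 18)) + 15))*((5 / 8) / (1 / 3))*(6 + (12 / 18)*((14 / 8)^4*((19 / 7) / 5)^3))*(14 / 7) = 9744377 / 192000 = 50.75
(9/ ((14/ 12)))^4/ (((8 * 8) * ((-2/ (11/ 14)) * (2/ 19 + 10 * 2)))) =-111071169/ 102724384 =-1.08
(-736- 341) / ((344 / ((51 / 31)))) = -54927 / 10664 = -5.15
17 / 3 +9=44 / 3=14.67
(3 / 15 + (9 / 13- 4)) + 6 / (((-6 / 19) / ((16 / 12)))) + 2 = -5156 / 195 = -26.44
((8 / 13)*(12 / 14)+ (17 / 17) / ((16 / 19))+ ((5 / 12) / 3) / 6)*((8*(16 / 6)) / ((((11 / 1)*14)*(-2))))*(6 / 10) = -68329 / 945945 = -0.07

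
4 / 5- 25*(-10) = 1254 / 5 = 250.80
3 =3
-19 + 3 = -16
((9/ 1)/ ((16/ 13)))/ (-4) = -117/ 64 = -1.83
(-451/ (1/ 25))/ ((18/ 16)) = -10022.22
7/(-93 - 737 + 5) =-7/825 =-0.01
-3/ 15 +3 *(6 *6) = 539/ 5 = 107.80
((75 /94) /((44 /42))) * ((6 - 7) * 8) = -3150 /517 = -6.09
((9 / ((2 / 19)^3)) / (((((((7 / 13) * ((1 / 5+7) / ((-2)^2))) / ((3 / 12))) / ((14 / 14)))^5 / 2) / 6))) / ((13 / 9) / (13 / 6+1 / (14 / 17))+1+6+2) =565048771178125 / 50386174820352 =11.21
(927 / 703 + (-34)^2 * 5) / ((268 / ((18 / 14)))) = 36578403 / 1318828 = 27.74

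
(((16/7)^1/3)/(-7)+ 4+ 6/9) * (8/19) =5360/2793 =1.92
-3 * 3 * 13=-117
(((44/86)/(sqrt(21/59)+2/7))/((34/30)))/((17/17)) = -272580/579683+16170*sqrt(1239)/579683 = 0.51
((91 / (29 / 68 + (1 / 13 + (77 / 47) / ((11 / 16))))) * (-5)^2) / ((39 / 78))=189043400 / 119923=1576.37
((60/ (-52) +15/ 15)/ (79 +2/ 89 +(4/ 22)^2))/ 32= -10769/ 177080592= -0.00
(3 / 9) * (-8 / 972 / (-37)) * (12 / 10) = 4 / 44955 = 0.00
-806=-806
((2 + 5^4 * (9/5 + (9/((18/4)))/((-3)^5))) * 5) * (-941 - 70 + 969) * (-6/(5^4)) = 7633108/3375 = 2261.66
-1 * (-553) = 553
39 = 39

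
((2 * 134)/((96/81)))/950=1809/7600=0.24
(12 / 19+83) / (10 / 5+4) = 1589 / 114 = 13.94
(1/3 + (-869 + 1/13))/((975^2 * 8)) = -271/2372760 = -0.00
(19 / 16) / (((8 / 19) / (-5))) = -14.10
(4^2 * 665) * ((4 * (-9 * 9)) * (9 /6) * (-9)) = 46539360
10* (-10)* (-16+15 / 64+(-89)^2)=-12648375 / 16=-790523.44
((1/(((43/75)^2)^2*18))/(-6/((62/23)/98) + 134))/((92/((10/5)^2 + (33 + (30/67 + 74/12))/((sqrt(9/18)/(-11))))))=-108984375/410146718368 + 6363779296875*sqrt(2)/219838641045248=0.04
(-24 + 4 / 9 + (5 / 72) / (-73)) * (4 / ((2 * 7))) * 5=-68785 / 2044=-33.65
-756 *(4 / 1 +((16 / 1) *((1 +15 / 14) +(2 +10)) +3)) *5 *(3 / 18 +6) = -5411250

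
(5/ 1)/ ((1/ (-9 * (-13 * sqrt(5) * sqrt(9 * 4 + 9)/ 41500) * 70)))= 2457/ 166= 14.80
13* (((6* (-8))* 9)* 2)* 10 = -112320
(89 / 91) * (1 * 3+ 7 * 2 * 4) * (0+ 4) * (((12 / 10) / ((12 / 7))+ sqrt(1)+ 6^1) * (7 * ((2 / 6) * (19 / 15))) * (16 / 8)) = 30728852 / 2925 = 10505.59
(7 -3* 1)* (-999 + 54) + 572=-3208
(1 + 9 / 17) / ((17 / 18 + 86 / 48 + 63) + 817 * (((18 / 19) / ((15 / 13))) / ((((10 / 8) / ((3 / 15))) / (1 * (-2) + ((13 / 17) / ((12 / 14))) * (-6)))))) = -1872 / 885491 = -0.00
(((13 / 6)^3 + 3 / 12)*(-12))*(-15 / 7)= 11255 / 42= 267.98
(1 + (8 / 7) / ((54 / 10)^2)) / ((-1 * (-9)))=5303 / 45927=0.12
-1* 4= -4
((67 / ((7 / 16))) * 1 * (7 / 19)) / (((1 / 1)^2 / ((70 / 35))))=2144 / 19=112.84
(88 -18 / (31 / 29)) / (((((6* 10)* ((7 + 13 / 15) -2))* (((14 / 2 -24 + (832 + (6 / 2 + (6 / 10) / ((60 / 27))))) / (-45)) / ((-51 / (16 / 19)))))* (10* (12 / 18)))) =721444725 / 7143169792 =0.10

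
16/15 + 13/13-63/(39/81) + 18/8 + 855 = 568207/780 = 728.47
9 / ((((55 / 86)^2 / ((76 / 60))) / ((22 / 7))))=843144 / 9625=87.60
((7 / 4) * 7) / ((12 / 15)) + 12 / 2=21.31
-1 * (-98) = 98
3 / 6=1 / 2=0.50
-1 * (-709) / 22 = 32.23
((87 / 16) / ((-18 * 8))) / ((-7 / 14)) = 29 / 384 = 0.08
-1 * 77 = -77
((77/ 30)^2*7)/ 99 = 3773/ 8100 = 0.47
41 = 41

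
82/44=41/22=1.86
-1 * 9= -9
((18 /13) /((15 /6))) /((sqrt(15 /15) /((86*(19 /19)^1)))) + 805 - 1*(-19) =56656 /65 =871.63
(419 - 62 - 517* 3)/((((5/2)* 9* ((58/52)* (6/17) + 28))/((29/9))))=-6.02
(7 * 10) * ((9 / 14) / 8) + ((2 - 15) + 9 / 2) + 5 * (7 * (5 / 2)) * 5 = 3477 / 8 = 434.62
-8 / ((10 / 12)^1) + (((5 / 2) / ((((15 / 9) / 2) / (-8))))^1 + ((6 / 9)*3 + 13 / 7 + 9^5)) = 2065674 / 35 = 59019.26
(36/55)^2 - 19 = -18.57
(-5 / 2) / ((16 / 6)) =-15 / 16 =-0.94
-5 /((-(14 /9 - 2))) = -45 /4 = -11.25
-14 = -14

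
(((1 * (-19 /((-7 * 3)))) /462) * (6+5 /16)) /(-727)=-1919 /112853664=-0.00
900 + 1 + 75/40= 7223/8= 902.88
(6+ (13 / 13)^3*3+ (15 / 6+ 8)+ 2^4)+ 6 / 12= 36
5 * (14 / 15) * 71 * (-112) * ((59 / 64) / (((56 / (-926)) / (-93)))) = -420873019 / 8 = -52609127.38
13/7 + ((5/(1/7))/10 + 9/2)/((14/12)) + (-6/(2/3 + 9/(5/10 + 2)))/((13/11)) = 21911/2912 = 7.52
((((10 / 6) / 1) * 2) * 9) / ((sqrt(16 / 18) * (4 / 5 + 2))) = 225 * sqrt(2) / 28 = 11.36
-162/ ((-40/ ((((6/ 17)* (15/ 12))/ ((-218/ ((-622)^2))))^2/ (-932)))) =-34098799460445/ 12800494352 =-2663.87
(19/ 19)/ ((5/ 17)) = 17/ 5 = 3.40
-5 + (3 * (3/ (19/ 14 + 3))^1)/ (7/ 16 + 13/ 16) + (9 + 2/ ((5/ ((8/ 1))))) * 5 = 17584/ 305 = 57.65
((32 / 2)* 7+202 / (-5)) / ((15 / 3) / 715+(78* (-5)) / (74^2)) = -140169172 / 125735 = -1114.80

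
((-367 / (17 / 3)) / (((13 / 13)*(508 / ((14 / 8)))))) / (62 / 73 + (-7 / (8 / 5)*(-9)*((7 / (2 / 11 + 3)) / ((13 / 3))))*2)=-7313943 / 1338502276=-0.01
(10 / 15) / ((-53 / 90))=-60 / 53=-1.13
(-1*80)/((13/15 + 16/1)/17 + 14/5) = -21.10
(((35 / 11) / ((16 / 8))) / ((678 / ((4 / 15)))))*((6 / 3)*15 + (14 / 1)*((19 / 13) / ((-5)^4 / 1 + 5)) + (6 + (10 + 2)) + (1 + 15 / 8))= 1667729 / 52355160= 0.03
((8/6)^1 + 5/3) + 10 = 13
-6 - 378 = -384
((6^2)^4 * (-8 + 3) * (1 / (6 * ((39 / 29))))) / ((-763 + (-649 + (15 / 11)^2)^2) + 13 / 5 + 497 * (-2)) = -247620304800 / 99219741491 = -2.50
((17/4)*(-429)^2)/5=3128697/20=156434.85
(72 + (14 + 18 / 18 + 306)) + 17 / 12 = 4733 / 12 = 394.42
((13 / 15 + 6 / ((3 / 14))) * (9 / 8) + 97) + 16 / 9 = 131.25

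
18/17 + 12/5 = 3.46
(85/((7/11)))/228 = 935/1596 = 0.59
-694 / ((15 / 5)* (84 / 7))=-347 / 18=-19.28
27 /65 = 0.42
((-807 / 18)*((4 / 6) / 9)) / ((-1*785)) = 269 / 63585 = 0.00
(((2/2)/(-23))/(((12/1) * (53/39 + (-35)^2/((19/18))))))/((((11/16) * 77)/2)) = -1976/16772303317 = -0.00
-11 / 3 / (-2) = 11 / 6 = 1.83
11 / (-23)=-11 / 23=-0.48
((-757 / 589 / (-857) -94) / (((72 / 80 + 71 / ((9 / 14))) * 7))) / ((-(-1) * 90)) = -0.00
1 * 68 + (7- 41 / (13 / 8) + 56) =1375 / 13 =105.77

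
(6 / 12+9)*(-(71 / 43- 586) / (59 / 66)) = 6209.94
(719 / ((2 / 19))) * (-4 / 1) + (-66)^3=-314818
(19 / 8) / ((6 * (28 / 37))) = 703 / 1344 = 0.52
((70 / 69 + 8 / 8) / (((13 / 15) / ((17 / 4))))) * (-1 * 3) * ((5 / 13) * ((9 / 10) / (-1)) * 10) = 1595025 / 15548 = 102.59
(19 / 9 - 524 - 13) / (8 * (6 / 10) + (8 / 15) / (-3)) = -12035 / 104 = -115.72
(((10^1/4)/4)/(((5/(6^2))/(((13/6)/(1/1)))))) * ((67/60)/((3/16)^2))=309.69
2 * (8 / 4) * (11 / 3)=44 / 3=14.67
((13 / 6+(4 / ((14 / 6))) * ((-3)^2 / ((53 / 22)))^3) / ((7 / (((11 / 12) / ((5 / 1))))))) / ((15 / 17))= 107046285797 / 39392854200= 2.72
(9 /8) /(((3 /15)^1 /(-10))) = -225 /4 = -56.25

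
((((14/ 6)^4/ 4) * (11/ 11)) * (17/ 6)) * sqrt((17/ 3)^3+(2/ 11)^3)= 40817 * sqrt(215800827)/ 2117016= 283.23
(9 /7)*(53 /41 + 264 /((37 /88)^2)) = 755042517 /392903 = 1921.70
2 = 2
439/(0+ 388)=439/388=1.13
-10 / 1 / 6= -5 / 3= -1.67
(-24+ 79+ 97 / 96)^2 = 28912129 / 9216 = 3137.17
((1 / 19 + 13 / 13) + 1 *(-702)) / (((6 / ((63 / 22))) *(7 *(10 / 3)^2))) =-179793 / 41800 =-4.30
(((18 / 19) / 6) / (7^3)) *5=15 / 6517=0.00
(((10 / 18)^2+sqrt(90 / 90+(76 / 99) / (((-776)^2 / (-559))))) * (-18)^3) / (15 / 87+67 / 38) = -19836 * sqrt(163825585) / 84293-220400 / 237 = -3941.95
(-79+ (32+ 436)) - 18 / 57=7385 / 19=388.68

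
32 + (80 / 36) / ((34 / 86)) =37.62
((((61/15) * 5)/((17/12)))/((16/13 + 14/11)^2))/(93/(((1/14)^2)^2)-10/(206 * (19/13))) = 2441140273/3808385440938647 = 0.00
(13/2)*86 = 559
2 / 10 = 1 / 5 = 0.20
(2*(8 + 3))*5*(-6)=-660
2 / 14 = 0.14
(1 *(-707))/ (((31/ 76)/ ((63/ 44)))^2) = -1012995963/ 116281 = -8711.62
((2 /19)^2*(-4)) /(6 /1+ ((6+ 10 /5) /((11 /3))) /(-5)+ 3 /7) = -6160 /832827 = -0.01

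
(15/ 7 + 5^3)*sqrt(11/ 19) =890*sqrt(209)/ 133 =96.74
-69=-69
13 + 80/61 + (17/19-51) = -41485/1159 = -35.79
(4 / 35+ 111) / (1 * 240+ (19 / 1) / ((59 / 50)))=229451 / 528850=0.43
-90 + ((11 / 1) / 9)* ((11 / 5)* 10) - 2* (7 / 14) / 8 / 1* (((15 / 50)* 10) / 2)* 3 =-9169 / 144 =-63.67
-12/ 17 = -0.71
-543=-543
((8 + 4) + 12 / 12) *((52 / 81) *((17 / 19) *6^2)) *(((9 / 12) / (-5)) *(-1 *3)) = 11492 / 95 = 120.97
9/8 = 1.12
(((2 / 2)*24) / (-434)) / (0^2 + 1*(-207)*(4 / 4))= 4 / 14973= 0.00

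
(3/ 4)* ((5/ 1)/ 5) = 3/ 4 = 0.75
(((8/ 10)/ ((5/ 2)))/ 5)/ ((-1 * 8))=-1/ 125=-0.01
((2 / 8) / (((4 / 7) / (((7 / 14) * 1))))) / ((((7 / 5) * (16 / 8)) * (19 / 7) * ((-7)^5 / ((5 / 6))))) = -25 / 17517696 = -0.00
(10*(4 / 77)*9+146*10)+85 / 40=903549 / 616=1466.80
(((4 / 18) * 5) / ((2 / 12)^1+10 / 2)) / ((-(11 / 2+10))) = -40 / 2883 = -0.01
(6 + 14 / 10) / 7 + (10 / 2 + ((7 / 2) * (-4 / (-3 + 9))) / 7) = 601 / 105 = 5.72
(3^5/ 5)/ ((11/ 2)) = 486/ 55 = 8.84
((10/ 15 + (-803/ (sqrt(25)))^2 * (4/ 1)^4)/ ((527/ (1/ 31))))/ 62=247606681/ 37983525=6.52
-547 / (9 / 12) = -2188 / 3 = -729.33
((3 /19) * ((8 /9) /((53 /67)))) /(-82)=-268 /123861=-0.00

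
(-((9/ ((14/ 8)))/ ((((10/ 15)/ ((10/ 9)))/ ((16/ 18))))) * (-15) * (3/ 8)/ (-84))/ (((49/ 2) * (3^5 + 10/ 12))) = -300/ 3512663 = -0.00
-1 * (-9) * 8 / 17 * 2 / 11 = 144 / 187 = 0.77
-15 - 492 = -507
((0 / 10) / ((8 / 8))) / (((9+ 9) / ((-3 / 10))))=0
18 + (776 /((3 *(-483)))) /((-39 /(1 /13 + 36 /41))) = 542561518 /30120363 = 18.01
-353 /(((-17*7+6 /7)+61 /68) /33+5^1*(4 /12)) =5544924 /29629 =187.15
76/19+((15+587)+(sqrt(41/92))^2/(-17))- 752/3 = 1667101/4692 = 355.31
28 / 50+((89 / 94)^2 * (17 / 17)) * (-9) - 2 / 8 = -856873 / 110450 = -7.76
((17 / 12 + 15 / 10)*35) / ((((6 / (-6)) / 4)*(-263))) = 1225 / 789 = 1.55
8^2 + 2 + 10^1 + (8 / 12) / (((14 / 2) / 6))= 536 / 7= 76.57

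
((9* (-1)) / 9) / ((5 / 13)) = -13 / 5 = -2.60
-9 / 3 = -3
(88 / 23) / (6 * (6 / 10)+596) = 220 / 34477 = 0.01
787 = 787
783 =783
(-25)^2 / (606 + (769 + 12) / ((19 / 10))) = 0.61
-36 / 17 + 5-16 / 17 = 33 / 17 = 1.94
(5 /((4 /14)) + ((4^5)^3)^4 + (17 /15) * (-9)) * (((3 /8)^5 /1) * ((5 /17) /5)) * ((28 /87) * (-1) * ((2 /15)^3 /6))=-93045959704944111103266494219624120831 /1262080000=-73724296165808911561284940000.00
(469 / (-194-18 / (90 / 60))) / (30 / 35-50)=3283 / 70864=0.05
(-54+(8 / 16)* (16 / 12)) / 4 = -40 / 3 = -13.33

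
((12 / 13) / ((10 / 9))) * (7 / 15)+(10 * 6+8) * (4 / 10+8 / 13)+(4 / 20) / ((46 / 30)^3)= 274779897 / 3954275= 69.49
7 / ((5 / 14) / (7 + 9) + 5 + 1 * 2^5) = 1568 / 8293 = 0.19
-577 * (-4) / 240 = 577 / 60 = 9.62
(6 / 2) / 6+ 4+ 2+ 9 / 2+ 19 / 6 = 85 / 6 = 14.17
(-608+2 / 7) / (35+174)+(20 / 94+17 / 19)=-6515 / 3619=-1.80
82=82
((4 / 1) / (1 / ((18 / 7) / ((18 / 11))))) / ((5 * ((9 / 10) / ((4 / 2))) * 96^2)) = 0.00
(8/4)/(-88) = -1/44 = -0.02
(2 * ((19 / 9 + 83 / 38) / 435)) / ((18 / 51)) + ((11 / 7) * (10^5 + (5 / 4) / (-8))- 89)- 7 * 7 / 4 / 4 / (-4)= 15701271952907 / 99973440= 157054.43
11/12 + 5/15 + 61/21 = 349/84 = 4.15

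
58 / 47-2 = -36 / 47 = -0.77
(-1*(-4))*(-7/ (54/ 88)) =-1232/ 27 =-45.63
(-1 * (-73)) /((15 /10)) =48.67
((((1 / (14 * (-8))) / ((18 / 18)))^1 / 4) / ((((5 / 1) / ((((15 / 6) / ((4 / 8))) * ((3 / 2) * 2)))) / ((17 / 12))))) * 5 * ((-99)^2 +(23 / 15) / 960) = -2399285191 / 5160960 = -464.89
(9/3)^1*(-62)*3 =-558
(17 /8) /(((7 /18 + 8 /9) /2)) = 153 /46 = 3.33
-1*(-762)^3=442450728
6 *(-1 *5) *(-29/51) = 290/17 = 17.06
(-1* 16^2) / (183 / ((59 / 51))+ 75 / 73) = -551296 / 342867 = -1.61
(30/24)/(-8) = -5/32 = -0.16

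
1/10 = 0.10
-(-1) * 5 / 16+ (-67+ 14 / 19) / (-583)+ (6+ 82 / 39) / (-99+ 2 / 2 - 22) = 37183801 / 103680720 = 0.36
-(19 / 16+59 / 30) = -757 / 240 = -3.15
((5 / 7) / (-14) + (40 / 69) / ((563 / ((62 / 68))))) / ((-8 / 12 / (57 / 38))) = 9723705 / 86292136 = 0.11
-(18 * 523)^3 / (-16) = 104287581243 / 2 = 52143790621.50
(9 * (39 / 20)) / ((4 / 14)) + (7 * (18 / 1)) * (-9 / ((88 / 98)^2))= -3254769 / 2420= -1344.95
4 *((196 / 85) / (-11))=-784 / 935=-0.84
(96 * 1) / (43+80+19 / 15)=180 / 233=0.77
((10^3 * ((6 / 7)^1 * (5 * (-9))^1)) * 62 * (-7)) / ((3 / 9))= 50220000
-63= -63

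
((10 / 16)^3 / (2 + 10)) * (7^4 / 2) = 300125 / 12288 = 24.42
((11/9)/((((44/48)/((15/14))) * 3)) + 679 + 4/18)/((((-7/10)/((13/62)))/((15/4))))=-13916825/18228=-763.49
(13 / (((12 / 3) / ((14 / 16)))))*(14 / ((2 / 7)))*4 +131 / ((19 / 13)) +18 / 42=688871 / 1064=647.44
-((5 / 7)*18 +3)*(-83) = 9213 / 7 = 1316.14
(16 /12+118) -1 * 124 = -14 /3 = -4.67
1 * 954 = 954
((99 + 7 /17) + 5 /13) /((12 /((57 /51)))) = 419045 /45084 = 9.29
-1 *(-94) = 94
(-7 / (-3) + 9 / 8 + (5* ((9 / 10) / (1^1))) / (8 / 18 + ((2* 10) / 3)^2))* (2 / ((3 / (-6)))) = -4313 / 303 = -14.23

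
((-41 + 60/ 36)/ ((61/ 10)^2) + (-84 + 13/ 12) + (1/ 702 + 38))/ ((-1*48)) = 240172381/ 250765632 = 0.96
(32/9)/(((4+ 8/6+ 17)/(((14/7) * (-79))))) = -5056/201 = -25.15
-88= -88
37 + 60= 97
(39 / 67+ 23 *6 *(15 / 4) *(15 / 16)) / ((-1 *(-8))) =1041423 / 17152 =60.72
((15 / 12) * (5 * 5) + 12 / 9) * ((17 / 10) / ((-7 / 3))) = -6647 / 280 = -23.74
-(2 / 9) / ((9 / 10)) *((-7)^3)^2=-2352980 / 81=-29049.14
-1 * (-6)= 6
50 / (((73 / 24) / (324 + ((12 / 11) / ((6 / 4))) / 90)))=12830720 / 2409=5326.16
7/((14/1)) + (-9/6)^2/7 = 0.82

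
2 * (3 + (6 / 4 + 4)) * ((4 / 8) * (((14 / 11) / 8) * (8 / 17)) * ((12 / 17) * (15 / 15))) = 0.45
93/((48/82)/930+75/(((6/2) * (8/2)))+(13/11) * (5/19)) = 164696180/11620173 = 14.17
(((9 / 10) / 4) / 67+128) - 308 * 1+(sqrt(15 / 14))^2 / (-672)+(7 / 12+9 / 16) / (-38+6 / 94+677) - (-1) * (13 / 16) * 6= -2072208983167 / 11832982560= -175.12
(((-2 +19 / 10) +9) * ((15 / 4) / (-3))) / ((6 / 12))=-89 / 4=-22.25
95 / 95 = 1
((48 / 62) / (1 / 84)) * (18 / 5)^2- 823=15359 / 775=19.82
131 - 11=120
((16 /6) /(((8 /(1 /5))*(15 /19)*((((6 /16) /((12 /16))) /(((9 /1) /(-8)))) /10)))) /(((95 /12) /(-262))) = 1572 /25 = 62.88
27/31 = 0.87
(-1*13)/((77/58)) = -754/77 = -9.79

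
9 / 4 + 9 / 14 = 81 / 28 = 2.89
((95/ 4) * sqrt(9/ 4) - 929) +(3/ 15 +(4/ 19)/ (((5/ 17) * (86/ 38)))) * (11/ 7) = -10746467/ 12040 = -892.56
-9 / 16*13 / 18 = -0.41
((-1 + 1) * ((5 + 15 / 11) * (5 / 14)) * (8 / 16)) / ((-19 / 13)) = 0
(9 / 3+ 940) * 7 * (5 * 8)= 264040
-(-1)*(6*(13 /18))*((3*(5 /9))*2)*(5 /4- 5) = -325 /6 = -54.17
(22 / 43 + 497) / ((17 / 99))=2117907 / 731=2897.27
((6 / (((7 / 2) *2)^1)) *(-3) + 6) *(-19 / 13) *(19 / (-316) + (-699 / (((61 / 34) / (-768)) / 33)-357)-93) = -49477195.27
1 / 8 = 0.12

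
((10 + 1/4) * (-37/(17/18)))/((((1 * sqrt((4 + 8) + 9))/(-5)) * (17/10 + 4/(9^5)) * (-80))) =-1343659995 * sqrt(21)/1911374192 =-3.22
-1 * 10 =-10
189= 189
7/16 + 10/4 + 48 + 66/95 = 78481/1520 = 51.63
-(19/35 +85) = -2994/35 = -85.54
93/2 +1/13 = 1211/26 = 46.58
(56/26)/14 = 2/13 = 0.15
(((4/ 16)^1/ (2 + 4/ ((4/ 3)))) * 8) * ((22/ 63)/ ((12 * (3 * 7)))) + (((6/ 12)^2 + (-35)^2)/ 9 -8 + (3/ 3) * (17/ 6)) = 10396619/ 79380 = 130.97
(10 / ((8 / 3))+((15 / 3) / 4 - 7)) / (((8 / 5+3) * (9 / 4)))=-40 / 207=-0.19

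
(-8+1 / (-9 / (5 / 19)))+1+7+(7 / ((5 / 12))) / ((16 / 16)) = 14339 / 855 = 16.77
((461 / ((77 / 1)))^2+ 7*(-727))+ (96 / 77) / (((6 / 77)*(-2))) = -30007592 / 5929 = -5061.16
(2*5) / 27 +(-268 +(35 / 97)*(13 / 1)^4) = 10037.89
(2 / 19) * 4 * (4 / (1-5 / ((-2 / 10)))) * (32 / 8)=0.26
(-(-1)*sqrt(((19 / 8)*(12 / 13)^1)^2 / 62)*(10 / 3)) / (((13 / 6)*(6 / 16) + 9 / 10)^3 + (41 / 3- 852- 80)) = -72960000*sqrt(62) / 565346914223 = -0.00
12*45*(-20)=-10800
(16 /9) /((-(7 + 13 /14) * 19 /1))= -224 /18981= -0.01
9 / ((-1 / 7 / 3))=-189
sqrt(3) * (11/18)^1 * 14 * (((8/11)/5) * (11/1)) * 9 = 616 * sqrt(3)/5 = 213.39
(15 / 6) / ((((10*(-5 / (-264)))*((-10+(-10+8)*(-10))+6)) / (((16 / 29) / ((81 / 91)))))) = 2002 / 3915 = 0.51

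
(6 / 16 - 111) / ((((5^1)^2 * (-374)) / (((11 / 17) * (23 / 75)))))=1357 / 578000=0.00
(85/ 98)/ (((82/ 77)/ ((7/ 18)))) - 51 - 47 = -288361/ 2952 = -97.68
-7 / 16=-0.44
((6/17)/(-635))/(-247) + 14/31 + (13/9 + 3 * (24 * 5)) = 269220209359/743915835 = 361.90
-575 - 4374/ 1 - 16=-4965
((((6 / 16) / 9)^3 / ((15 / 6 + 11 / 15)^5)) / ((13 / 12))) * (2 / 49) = 84375 / 10940271487418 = 0.00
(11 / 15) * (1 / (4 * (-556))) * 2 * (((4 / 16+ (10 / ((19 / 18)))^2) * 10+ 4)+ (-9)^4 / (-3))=10189531 / 12042960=0.85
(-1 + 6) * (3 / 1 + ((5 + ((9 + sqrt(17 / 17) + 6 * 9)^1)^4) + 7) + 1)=83886160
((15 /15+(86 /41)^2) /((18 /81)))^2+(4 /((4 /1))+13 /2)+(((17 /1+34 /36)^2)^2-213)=30871296191182909 /296637086736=104070.93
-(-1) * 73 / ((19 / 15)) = 1095 / 19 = 57.63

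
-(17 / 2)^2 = -289 / 4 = -72.25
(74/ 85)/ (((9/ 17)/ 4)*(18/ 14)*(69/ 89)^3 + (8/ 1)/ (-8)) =-1460695768/ 1544780075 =-0.95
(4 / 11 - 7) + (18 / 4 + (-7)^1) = -201 / 22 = -9.14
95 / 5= 19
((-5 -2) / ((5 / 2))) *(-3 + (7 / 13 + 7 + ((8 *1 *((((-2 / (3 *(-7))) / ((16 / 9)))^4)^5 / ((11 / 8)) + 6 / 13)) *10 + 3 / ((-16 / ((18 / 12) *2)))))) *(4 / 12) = -4203390184740482395222435311245787089 / 110115848934409520504911899981250560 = -38.17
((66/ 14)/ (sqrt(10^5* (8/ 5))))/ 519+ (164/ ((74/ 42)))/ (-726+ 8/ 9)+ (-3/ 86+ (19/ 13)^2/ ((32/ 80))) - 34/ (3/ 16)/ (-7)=3048328251675157/ 98074475662800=31.08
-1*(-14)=14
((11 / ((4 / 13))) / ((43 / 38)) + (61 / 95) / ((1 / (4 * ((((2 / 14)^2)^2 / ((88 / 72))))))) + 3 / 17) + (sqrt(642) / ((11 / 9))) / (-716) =116540823667 / 3668223790 - 9 * sqrt(642) / 7876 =31.74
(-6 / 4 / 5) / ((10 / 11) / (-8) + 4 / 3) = -0.25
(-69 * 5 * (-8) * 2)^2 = 30470400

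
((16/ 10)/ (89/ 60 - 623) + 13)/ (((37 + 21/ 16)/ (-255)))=-86.51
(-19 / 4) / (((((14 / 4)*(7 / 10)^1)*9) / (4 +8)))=-380 / 147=-2.59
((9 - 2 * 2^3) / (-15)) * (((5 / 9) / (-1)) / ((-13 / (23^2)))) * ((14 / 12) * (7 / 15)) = 181447 / 31590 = 5.74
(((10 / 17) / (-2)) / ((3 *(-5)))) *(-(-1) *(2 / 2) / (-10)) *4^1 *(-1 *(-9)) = -6 / 85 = -0.07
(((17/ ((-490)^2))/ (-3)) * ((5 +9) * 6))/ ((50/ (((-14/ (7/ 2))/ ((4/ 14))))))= 17/ 30625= 0.00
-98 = -98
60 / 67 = 0.90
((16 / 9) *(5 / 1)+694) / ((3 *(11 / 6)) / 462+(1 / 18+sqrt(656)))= -3011176 / 41658335+178545024 *sqrt(41) / 41658335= 27.37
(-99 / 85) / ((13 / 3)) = -297 / 1105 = -0.27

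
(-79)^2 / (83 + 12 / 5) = 31205 / 427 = 73.08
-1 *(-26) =26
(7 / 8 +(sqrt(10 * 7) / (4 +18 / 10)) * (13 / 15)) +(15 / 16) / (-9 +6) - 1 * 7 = -103 / 16 +13 * sqrt(70) / 87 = -5.19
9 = 9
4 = 4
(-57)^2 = 3249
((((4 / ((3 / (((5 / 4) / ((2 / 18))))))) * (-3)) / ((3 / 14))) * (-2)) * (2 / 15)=56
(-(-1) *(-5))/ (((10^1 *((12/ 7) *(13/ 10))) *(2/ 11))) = -385/ 312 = -1.23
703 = 703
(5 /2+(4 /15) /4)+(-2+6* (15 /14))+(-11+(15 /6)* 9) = 1942 /105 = 18.50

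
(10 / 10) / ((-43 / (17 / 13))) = -17 / 559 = -0.03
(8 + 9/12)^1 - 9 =-0.25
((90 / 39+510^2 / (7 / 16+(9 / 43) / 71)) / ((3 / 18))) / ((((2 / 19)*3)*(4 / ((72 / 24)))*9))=8046762485 / 8606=935017.72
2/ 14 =1/ 7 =0.14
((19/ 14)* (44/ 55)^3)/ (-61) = -608/ 53375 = -0.01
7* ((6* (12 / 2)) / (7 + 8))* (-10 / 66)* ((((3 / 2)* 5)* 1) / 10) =-21 / 11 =-1.91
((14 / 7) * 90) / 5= 36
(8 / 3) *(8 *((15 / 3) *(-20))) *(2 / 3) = -12800 / 9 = -1422.22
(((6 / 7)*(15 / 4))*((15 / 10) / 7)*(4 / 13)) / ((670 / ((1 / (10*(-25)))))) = -27 / 21339500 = -0.00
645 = 645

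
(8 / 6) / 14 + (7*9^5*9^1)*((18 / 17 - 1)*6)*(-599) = -280769846204 / 357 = -786470157.43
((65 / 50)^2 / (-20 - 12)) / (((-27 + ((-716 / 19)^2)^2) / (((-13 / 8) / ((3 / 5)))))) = 286315237 / 4036802391075840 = 0.00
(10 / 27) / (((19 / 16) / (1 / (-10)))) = -16 / 513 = -0.03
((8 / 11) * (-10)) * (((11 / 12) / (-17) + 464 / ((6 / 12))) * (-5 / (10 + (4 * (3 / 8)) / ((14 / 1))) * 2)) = 1060085600 / 158763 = 6677.16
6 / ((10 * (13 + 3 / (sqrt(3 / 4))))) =39 / 785 - 6 * sqrt(3) / 785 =0.04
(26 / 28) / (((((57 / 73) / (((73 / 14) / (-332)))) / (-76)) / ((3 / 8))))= 69277 / 130144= 0.53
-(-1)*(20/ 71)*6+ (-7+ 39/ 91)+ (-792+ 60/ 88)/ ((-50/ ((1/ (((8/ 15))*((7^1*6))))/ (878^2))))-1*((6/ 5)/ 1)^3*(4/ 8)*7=-368485086600977/ 33715382624000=-10.93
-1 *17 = -17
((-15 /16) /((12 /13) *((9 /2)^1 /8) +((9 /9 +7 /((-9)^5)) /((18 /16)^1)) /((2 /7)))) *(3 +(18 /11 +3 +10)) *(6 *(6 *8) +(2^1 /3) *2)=-1454219209170 /1103454649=-1317.88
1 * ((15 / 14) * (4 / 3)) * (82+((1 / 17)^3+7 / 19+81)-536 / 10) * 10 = 1024657180 / 653429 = 1568.12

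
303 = 303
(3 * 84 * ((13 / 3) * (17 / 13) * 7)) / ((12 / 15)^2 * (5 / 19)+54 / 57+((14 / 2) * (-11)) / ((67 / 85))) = -103.51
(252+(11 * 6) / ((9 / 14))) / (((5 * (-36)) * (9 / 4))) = -1064 / 1215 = -0.88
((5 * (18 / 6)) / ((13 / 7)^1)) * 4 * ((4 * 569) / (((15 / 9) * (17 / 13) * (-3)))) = -191184 / 17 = -11246.12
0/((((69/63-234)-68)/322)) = 0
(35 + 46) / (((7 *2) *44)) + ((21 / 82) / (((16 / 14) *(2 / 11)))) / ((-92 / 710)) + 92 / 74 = -8.14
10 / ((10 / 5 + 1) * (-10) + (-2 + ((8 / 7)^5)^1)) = -84035 / 252528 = -0.33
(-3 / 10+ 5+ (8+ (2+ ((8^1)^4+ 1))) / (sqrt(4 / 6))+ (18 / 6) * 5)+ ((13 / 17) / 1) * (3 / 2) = 1772 / 85+ 4107 * sqrt(6) / 2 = 5050.87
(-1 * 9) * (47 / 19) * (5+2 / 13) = -114.74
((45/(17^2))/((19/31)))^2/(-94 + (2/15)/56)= -817330500/1190334526799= -0.00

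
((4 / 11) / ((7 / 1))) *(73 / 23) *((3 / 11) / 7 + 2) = 45844 / 136367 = 0.34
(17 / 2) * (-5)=-42.50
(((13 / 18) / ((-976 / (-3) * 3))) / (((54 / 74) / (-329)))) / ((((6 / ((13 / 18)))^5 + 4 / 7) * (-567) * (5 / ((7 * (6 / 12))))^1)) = 411297221699 / 39517930610660263680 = 0.00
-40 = -40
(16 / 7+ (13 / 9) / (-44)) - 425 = -1171855 / 2772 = -422.75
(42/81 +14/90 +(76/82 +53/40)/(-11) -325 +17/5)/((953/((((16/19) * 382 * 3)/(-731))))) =119502061604/268629024015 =0.44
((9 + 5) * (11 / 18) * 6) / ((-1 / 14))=-2156 / 3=-718.67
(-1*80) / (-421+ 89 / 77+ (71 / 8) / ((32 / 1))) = 1576960 / 8270501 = 0.19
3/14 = 0.21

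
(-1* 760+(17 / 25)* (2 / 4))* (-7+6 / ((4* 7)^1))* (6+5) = 7938447 / 140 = 56703.19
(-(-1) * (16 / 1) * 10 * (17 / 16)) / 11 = 170 / 11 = 15.45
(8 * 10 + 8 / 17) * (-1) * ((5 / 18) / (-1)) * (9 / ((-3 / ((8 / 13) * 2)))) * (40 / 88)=-91200 / 2431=-37.52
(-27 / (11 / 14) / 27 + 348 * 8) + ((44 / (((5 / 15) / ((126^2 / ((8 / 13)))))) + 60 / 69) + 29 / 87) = 2586813121 / 759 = 3408185.93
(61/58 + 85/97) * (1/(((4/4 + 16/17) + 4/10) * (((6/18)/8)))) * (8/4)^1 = 22127880/559787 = 39.53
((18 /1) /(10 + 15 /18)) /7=108 /455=0.24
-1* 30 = -30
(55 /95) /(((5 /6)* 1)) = 66 /95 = 0.69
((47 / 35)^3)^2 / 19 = 10779215329 / 34927046875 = 0.31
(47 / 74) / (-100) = -47 / 7400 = -0.01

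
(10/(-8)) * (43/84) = -215/336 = -0.64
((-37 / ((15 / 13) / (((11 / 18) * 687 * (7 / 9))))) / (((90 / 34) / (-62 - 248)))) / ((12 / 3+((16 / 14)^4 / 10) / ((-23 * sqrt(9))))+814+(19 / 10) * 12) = 7962330519143 / 5459429484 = 1458.45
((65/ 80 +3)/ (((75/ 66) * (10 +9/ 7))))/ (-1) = -4697/ 15800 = -0.30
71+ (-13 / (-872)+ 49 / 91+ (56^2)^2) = 111484657785 / 11336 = 9834567.55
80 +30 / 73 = 5870 / 73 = 80.41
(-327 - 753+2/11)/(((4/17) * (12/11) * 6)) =-701.13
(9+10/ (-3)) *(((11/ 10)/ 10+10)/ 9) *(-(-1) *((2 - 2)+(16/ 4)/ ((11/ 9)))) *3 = 17187/ 275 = 62.50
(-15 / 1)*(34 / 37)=-510 / 37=-13.78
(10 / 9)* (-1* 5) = -50 / 9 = -5.56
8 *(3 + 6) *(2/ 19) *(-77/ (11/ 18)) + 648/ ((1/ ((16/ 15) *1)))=-25056/ 95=-263.75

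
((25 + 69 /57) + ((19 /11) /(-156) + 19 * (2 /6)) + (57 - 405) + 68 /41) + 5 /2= -416146231 /1336764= -311.31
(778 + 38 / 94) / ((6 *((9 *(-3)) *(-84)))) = 1355 / 23688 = 0.06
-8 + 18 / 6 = -5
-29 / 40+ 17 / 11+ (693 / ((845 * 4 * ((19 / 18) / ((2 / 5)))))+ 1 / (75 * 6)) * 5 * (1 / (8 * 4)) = 0.83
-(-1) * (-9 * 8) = -72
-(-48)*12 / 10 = 288 / 5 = 57.60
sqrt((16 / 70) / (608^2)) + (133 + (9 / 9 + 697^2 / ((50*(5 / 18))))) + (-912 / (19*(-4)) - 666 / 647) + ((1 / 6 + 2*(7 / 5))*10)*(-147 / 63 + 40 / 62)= sqrt(70) / 10640 + 791394629278 / 22564125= 35073.14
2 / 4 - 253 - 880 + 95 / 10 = -1123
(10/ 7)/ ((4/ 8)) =20/ 7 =2.86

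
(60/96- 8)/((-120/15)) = 0.92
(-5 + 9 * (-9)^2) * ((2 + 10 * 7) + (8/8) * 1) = 52852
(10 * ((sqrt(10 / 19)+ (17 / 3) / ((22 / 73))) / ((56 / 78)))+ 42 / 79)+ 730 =195 * sqrt(190) / 266+ 24147831 / 24332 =1002.54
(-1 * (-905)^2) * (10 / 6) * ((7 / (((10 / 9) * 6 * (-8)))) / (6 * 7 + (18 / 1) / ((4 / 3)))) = 5733175 / 1776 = 3228.14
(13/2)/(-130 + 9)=-13/242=-0.05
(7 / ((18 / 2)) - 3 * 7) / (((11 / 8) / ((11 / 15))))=-1456 / 135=-10.79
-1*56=-56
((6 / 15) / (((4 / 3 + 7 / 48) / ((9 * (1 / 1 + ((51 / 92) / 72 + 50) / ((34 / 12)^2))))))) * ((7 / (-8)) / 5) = -72656703 / 23596850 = -3.08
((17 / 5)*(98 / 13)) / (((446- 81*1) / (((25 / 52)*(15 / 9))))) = 4165 / 74022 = 0.06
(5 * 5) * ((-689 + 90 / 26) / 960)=-2785 / 156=-17.85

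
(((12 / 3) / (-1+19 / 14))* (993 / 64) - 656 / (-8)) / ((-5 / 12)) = -30693 / 50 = -613.86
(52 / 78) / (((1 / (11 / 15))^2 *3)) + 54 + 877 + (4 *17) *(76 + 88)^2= 3705464717 / 2025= 1829859.12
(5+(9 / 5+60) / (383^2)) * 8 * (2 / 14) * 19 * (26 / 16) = 905880898 / 5134115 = 176.44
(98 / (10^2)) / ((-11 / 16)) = -392 / 275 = -1.43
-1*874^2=-763876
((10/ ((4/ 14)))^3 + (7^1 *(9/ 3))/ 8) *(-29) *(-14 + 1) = 129318917/ 8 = 16164864.62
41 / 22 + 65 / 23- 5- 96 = -48733 / 506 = -96.31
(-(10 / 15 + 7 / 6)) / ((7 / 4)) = -22 / 21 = -1.05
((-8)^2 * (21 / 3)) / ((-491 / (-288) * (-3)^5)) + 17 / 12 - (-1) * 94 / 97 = 6709195 / 5143716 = 1.30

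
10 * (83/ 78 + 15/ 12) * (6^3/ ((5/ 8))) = 7997.54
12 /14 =6 /7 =0.86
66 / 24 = 11 / 4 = 2.75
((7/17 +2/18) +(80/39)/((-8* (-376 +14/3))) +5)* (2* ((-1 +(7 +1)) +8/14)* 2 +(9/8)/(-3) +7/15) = 918523441/5474196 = 167.79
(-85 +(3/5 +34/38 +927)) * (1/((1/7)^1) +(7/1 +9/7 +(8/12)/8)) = 25862603/1995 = 12963.71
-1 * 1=-1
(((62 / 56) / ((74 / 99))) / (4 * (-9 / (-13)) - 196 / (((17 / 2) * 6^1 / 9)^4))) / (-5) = -370248593 / 3223534720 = -0.11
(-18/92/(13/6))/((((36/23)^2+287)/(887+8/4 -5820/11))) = -2458539/21896017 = -0.11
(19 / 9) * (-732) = -4636 / 3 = -1545.33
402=402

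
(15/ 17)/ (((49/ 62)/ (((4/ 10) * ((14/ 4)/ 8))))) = 93/ 476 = 0.20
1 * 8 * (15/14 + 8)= 508/7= 72.57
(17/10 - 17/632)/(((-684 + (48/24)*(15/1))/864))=-95166/43055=-2.21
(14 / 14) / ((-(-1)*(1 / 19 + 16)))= 19 / 305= 0.06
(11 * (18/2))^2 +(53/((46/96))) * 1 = 227967/23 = 9911.61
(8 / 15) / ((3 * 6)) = 0.03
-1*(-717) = 717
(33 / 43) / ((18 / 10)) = 55 / 129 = 0.43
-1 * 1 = -1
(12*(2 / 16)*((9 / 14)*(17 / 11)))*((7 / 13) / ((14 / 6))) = 1377 / 4004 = 0.34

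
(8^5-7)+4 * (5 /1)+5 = 32786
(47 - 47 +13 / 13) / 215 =1 / 215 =0.00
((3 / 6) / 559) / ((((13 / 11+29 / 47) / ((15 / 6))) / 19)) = 9823 / 415896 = 0.02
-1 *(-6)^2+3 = -33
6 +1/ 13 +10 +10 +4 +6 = 469/ 13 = 36.08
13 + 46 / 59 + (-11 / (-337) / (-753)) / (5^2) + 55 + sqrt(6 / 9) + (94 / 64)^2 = sqrt(6) / 3 + 27188733190499 / 383280614400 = 71.75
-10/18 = -5/9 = -0.56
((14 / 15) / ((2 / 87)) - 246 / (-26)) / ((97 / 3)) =9762 / 6305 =1.55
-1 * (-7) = 7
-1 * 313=-313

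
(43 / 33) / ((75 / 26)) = 1118 / 2475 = 0.45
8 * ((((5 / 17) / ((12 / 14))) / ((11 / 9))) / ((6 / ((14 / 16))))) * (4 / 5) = 49 / 187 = 0.26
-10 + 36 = 26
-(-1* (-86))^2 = -7396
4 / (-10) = -2 / 5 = -0.40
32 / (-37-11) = -2 / 3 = -0.67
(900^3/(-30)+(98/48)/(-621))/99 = -362167200049/1475496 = -245454.55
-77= -77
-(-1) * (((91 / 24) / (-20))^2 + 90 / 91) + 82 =1740734371 / 20966400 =83.02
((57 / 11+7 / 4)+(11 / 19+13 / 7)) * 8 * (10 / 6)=548210 / 4389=124.91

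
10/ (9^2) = 10/ 81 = 0.12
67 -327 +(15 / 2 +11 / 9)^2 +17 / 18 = -182.98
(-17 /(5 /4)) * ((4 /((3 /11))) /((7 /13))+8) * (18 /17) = -3552 /7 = -507.43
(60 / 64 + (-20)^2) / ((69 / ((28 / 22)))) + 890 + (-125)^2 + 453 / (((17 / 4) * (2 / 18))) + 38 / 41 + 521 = 76194617137 / 4232184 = 18003.62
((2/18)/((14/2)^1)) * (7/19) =1/171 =0.01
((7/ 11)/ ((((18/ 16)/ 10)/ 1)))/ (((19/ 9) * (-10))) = -56/ 209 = -0.27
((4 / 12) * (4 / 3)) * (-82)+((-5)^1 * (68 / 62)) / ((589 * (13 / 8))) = -36.45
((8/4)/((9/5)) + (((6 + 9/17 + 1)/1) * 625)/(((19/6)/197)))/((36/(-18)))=-146378.26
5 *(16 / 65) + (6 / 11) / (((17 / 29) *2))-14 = -29911 / 2431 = -12.30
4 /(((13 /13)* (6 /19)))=38 /3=12.67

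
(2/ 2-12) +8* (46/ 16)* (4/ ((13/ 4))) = 225/ 13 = 17.31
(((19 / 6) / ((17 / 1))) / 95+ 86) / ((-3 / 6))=-43861 / 255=-172.00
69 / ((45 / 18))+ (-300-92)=-1822 / 5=-364.40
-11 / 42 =-0.26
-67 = -67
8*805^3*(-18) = -75119058000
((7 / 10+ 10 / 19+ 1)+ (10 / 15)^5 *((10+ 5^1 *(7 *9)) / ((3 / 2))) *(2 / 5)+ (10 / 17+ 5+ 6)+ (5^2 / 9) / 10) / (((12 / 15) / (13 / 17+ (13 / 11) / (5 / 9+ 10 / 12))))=56700733544 / 1100808225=51.51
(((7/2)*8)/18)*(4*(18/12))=28/3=9.33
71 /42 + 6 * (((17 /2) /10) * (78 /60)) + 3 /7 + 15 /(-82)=737543 /86100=8.57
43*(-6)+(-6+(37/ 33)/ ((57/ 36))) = -55028/ 209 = -263.29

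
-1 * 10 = -10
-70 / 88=-35 / 44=-0.80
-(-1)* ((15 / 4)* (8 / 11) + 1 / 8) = 251 / 88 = 2.85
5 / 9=0.56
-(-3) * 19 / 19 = 3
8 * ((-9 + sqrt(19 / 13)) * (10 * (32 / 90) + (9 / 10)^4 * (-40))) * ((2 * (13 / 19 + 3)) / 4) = 1429372 / 475- 1429372 * sqrt(247) / 55575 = 2604.99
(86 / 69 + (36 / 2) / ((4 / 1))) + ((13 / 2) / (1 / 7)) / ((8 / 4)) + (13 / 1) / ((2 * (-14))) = 27079 / 966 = 28.03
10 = 10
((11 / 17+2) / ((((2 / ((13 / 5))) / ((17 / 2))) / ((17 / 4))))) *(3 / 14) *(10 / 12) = 9945 / 448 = 22.20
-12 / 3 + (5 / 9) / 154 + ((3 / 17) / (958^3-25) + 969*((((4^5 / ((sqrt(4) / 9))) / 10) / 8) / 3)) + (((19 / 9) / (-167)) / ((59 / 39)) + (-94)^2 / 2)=7830842494857752486141 / 340193411920793970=23018.80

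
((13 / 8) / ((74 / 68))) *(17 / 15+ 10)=36907 / 2220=16.62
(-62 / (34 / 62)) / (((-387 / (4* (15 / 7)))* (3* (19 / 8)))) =307520 / 875007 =0.35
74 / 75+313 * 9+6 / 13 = 2747987 / 975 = 2818.45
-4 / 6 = -2 / 3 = -0.67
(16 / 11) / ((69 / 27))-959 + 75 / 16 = -3860753 / 4048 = -953.74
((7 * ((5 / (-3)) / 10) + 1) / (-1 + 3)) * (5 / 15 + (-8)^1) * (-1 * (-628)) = 401.22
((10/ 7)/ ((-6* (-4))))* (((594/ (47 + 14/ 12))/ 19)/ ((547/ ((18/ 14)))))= 0.00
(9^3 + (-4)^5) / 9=-295 / 9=-32.78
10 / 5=2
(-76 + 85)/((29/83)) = 747/29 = 25.76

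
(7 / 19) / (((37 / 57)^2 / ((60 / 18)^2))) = 13300 / 1369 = 9.72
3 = 3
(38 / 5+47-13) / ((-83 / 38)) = -7904 / 415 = -19.05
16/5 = 3.20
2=2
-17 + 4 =-13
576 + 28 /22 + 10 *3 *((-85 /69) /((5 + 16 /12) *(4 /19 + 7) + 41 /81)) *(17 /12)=576.14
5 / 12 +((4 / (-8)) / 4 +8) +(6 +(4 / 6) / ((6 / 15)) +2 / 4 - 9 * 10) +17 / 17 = -1741 / 24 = -72.54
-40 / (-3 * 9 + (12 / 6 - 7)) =5 / 4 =1.25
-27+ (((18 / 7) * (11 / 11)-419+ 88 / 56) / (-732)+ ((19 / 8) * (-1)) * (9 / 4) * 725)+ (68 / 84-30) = -161092103 / 40992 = -3929.84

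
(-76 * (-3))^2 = 51984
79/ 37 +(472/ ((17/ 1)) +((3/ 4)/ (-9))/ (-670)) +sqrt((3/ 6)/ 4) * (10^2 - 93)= 7 * sqrt(2)/ 4 +151208909/ 5057160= 32.37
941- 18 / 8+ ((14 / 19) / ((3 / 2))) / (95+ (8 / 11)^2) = 2474044117 / 2635452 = 938.76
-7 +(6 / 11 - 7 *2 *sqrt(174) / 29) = -71 / 11 - 14 *sqrt(174) / 29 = -12.82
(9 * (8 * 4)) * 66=19008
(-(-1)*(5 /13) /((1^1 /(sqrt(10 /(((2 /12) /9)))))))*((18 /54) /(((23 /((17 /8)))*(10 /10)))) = 85*sqrt(15) /1196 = 0.28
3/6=1/2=0.50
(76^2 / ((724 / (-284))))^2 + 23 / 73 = 12277047986271 / 2391553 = 5133504.46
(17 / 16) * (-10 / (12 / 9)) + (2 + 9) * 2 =449 / 32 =14.03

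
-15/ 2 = -7.50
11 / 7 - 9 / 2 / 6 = 23 / 28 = 0.82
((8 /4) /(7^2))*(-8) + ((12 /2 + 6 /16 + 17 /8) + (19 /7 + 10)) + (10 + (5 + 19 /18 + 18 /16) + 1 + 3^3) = 233089 /3528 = 66.07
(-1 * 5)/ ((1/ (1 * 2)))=-10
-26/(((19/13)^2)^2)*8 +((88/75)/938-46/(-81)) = -5571576458102/123769111725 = -45.02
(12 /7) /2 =6 /7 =0.86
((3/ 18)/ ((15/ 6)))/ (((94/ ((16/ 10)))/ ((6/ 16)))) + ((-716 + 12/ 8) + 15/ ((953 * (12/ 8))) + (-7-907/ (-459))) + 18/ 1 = -360561378149/ 513976725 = -701.51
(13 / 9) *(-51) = -221 / 3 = -73.67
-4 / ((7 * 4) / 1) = -1 / 7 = -0.14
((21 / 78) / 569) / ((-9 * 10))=-7 / 1331460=-0.00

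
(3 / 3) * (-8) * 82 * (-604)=396224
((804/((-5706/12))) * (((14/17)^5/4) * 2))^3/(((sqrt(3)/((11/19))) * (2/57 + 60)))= -16469772747737505830273024 * sqrt(3)/156013297738177041282004348699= -0.00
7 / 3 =2.33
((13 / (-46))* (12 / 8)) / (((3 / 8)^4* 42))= -0.51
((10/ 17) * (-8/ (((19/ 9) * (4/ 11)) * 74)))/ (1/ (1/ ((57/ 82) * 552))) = -2255/ 10445174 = -0.00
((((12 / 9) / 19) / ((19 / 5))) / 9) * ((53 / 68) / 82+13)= 362705 / 13587318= 0.03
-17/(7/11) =-187/7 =-26.71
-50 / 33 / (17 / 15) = -250 / 187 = -1.34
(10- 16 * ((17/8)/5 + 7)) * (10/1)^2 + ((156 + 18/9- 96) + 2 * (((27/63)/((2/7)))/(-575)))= -6220353/575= -10818.01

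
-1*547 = -547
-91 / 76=-1.20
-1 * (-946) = 946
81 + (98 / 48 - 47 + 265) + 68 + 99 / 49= 371.06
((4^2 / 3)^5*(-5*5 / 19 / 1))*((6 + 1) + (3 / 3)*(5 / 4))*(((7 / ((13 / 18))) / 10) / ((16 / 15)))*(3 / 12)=-7884800 / 741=-10640.76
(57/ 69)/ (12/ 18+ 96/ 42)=0.28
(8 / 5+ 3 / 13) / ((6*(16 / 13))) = 0.25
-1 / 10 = -0.10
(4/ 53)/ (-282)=-2/ 7473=-0.00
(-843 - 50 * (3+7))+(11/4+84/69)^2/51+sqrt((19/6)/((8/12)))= -579591527/431664+sqrt(19)/2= -1340.51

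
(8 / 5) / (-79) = -8 / 395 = -0.02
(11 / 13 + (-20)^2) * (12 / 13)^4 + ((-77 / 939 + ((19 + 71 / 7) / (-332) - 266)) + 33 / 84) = 20456682462767 / 810248951148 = 25.25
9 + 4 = 13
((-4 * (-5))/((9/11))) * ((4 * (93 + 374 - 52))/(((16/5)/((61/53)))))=6961625/477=14594.60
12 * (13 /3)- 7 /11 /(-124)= 70935 /1364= 52.01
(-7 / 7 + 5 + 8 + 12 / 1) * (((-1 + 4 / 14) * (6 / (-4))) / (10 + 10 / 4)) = 72 / 35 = 2.06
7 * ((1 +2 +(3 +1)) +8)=105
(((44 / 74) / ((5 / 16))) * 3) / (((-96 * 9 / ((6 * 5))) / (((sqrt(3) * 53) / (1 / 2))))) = -2332 * sqrt(3) / 111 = -36.39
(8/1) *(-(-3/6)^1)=4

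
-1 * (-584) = 584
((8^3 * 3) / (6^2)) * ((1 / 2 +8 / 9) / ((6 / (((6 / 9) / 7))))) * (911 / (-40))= -36440 / 1701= -21.42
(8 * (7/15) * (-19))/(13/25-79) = 2660/2943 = 0.90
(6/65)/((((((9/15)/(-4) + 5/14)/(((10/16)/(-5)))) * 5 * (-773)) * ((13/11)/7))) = 1617/18942365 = 0.00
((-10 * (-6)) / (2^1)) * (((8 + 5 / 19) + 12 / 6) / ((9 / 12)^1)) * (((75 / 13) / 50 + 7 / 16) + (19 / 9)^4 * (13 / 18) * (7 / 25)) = 1403123819 / 747954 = 1875.95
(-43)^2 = 1849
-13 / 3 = -4.33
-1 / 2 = -0.50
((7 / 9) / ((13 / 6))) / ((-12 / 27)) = -21 / 26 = -0.81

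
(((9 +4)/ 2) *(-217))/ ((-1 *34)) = 2821/ 68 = 41.49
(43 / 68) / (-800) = -43 / 54400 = -0.00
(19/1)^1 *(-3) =-57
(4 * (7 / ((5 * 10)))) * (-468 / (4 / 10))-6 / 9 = -9838 / 15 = -655.87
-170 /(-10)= 17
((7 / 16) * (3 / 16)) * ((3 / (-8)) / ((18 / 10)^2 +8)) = -1575 / 575488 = -0.00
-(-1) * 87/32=87/32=2.72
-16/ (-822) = 8/ 411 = 0.02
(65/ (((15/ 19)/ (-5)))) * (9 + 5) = -17290/ 3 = -5763.33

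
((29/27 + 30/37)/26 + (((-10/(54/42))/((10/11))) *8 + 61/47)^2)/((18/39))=776087132099/79444476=9768.93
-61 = -61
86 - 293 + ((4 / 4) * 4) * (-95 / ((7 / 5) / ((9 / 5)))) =-4869 / 7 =-695.57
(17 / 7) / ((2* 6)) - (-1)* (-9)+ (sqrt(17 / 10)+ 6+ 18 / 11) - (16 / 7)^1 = -455 / 132+ sqrt(170) / 10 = -2.14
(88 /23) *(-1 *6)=-528 /23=-22.96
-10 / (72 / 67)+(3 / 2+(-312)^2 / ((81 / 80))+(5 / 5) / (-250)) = 144201619 / 1500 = 96134.41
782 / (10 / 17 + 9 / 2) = 26588 / 173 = 153.69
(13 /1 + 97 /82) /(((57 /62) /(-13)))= -468689 /2337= -200.55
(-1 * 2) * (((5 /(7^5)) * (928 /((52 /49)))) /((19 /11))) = -25520 /84721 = -0.30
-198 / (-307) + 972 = 298602 / 307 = 972.64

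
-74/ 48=-37/ 24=-1.54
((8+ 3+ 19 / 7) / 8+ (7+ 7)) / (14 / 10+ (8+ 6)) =50 / 49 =1.02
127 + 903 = 1030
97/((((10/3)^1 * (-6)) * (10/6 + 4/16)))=-291/115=-2.53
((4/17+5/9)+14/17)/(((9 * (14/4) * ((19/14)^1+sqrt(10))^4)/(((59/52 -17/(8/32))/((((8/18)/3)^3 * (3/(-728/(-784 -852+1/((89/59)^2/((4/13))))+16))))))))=-3070269954072853782299/11005486124031707568+115338740750451573047 * sqrt(10)/1375685765503963446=-13.85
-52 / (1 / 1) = -52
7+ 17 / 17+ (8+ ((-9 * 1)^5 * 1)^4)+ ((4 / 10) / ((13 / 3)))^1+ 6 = 790248254838700373501 / 65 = 12157665459056928823.09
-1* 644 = -644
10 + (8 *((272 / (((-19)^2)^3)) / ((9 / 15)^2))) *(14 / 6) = 12702768670 / 1270238787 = 10.00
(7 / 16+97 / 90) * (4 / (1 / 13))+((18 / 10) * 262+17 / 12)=49663 / 90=551.81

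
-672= -672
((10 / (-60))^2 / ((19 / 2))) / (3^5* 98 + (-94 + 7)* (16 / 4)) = 1 / 8025372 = 0.00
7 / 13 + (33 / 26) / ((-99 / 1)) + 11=899 / 78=11.53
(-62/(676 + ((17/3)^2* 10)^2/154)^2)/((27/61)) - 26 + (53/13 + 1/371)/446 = -25.99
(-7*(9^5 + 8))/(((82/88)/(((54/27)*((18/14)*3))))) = -140319432/41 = -3422425.17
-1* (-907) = 907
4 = 4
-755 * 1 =-755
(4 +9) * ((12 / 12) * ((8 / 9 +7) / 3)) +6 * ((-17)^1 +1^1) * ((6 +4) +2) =-30181 / 27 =-1117.81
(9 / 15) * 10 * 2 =12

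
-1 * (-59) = 59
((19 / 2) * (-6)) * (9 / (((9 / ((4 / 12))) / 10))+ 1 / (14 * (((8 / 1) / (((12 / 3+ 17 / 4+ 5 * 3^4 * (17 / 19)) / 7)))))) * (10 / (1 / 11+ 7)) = -37418755 / 122304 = -305.95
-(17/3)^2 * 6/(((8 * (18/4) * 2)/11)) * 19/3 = -60401/324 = -186.42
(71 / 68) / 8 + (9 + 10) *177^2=323816615 / 544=595251.13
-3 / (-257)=0.01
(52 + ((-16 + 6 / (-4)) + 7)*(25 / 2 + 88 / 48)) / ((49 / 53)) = -10441 / 98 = -106.54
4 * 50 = 200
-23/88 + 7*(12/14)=505/88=5.74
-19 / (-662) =19 / 662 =0.03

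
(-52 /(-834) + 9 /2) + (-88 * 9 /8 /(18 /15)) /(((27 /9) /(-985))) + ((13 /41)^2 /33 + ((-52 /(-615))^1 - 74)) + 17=1042306006838 /38553735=27035.15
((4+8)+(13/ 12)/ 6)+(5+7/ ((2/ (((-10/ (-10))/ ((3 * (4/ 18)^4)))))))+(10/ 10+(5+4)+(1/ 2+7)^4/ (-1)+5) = -764201/ 288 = -2653.48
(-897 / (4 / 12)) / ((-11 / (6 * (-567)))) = -9154782 / 11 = -832252.91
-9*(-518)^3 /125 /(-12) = -104243874 /125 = -833950.99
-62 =-62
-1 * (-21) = 21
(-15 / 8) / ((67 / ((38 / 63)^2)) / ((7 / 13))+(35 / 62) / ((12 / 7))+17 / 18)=-1510785 / 276598529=-0.01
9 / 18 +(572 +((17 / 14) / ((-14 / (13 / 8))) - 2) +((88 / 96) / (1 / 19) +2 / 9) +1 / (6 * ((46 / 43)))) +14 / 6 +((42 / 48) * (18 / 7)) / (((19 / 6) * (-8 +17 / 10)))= 3640805207 / 6166944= 590.37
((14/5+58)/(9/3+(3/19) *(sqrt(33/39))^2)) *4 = 150176/1935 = 77.61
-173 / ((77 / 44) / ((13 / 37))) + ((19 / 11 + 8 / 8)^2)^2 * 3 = 497659564 / 3792019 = 131.24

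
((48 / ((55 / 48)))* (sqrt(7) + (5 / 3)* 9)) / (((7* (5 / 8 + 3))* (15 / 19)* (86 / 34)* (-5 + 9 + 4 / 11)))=41344* sqrt(7) / 218225 + 124032 / 43645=3.34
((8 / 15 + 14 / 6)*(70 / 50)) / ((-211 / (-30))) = 602 / 1055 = 0.57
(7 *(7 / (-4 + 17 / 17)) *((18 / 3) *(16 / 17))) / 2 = -784 / 17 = -46.12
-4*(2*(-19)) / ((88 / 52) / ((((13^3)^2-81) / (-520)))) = -45853916 / 55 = -833707.56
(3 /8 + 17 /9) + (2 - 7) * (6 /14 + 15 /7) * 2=-11819 /504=-23.45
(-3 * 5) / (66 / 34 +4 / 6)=-765 / 133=-5.75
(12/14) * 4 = 24/7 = 3.43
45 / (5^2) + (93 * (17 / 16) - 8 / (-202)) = 813269 / 8080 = 100.65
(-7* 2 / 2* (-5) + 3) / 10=19 / 5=3.80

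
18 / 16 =9 / 8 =1.12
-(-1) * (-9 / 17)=-0.53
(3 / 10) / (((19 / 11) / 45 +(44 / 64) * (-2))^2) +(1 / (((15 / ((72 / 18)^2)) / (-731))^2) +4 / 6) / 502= 1211.29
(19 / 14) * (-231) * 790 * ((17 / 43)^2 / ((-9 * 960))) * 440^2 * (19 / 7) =2354359.29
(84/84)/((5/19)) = 19/5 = 3.80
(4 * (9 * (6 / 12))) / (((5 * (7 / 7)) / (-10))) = -36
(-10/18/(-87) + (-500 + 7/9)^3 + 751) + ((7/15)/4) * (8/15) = -124416822.53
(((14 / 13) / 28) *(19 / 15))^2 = 361 / 152100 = 0.00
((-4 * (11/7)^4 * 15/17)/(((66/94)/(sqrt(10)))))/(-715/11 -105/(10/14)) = 312785 * sqrt(10)/2163301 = 0.46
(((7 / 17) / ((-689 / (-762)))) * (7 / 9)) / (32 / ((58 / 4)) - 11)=-360934 / 8960445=-0.04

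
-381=-381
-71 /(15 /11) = -781 /15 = -52.07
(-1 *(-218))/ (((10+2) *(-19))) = -109/ 114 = -0.96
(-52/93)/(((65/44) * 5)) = -176/2325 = -0.08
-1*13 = -13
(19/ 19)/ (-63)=-0.02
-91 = -91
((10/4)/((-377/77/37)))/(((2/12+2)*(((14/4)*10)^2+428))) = -14245/2700451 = -0.01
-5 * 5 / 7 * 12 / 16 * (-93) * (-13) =-90675 / 28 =-3238.39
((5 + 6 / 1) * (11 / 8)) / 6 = 2.52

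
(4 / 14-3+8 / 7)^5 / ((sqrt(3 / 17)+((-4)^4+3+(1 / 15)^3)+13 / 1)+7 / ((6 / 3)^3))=-77804739998271000 / 2215623797011096913+117406179000000*sqrt(51) / 15509366579077678391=-0.04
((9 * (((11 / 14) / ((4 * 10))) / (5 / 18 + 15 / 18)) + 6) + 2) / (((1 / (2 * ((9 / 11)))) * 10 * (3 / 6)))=411219 / 154000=2.67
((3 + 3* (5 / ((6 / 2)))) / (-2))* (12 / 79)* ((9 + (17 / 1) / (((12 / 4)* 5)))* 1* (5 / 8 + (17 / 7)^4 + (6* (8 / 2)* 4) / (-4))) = -66631024 / 948395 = -70.26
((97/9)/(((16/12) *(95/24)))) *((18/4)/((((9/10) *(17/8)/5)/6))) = 46560/323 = 144.15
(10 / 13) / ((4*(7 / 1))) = 5 / 182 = 0.03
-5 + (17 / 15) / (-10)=-767 / 150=-5.11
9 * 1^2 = 9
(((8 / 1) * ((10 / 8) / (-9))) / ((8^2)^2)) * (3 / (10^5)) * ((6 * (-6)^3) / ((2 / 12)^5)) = 6561 / 80000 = 0.08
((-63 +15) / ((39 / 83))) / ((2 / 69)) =-3524.31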